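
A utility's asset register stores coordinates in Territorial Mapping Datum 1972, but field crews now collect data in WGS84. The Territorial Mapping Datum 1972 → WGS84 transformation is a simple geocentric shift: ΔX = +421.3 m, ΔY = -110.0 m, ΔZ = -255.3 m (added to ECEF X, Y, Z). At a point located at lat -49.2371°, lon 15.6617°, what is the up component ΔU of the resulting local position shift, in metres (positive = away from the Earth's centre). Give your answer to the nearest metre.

The local up (radial) axis is (cos φ cos λ, cos φ sin λ, sin φ), giving ΔU = 264.866 − 19.389 + 193.369 = 438.85 m.

ΔU = 439 m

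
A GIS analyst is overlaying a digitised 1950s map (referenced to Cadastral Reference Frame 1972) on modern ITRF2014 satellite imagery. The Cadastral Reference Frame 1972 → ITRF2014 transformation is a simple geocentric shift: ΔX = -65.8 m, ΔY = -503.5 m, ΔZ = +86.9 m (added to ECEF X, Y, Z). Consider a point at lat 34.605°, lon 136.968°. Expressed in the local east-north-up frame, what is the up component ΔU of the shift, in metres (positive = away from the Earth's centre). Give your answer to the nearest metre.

At φ = 34.605°, λ = 136.968°: sin φ = 0.567916, cos φ = 0.823087, sin λ = 0.682407, cos λ = -0.730973.
ΔU = cos φ cos λ·ΔX + cos φ sin λ·ΔY + sin φ·ΔZ = (0.823087)(-0.730973)(-65.8) + (0.823087)(0.682407)(-503.5) + (0.567916)(86.9) = -193.87 m.

ΔU = -194 m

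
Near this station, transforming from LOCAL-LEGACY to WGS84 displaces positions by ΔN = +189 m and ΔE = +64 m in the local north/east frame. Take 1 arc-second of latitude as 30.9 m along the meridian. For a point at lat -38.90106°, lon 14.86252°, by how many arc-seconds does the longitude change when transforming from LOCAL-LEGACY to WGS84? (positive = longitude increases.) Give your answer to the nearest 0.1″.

Δλ = 2.7″

At latitude -38.90106°, cos φ = 0.778232.
1″ of longitude at this latitude = 30.90 × cos φ = 24.0474 m, so Δλ = 64.0 / 24.0474 = 2.661″.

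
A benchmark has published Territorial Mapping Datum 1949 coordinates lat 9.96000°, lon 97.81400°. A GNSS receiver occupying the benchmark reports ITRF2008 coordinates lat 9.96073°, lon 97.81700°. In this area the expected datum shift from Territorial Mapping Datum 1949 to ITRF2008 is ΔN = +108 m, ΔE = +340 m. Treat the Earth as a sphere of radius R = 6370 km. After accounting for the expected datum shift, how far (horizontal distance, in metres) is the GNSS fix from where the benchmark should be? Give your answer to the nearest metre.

Observed coordinate differences: Δφ = +0.00073°, Δλ = +0.00300°.
Converting to metres (1° lat = 111177 m, cos φ = 0.984929): observed ΔN = 81.2 m, observed ΔE = 328.5 m.
Subtracting the expected shift leaves a residual of 81.2 − (108) = -26.8 m north and 328.5 − (340) = -11.5 m east.
Residual distance = √((-26.8)² + (-11.5)²) = 29.2 m.

29 m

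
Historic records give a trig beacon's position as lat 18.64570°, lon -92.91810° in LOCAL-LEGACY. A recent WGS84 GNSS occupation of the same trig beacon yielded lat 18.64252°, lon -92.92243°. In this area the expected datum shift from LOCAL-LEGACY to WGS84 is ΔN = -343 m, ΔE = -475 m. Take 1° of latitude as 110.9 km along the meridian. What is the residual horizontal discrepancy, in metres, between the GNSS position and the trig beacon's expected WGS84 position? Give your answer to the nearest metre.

Observed coordinate differences: Δφ = -0.00318°, Δλ = -0.00433°.
Converting to metres (1° lat = 110900 m, cos φ = 0.947514): observed ΔN = -352.7 m, observed ΔE = -455.0 m.
Subtracting the expected shift leaves a residual of -352.7 − (-343) = -9.7 m north and -455.0 − (-475) = 20.0 m east.
Residual distance = √((-9.7)² + 20.0²) = 22.2 m.

22 m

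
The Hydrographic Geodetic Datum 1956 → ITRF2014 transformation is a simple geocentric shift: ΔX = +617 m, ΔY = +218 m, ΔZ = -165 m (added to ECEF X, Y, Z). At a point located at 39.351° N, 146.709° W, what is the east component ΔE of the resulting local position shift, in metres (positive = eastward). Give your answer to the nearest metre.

ΔE = 156 m

The local east axis at (φ, λ) is (−sin λ, cos λ, 0), so ΔE = −sin(-146.709°)·617 + cos(-146.709°)·218 = 156.44 m.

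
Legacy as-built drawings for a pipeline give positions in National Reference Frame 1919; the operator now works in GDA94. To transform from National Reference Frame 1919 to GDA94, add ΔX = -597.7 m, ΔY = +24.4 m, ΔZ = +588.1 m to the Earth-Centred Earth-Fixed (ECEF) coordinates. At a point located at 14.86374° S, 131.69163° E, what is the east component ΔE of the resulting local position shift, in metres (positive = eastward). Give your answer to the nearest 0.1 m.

ΔE = 430.1 m

At φ = -14.86374°, λ = 131.69163°: sin φ = -0.256521, cos φ = 0.966539, sin λ = 0.746735, cos λ = -0.665121.
ΔE = −sin λ·ΔX + cos λ·ΔY = −(0.746735)·(-597.7) + (-0.665121)·(24.4) = 430.09 m.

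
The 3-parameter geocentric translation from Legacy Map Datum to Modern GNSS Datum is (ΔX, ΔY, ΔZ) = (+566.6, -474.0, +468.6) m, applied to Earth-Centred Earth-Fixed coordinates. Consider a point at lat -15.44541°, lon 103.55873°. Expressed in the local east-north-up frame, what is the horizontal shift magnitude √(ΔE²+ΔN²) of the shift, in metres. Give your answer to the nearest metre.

The local east axis at (φ, λ) is (−sin λ, cos λ, 0), so ΔE = −sin(103.55873°)·566.6 + cos(103.55873°)·(-474.0) = -439.68 m.
The local north axis is (−sin φ cos λ, −sin φ sin λ, cos φ), giving ΔN = -35.377 − 122.718 + 451.676 = 293.58 m.
Horizontal magnitude = √(ΔE² + ΔN²) = √((-439.68)² + 293.58²) = 528.69 m.

529 m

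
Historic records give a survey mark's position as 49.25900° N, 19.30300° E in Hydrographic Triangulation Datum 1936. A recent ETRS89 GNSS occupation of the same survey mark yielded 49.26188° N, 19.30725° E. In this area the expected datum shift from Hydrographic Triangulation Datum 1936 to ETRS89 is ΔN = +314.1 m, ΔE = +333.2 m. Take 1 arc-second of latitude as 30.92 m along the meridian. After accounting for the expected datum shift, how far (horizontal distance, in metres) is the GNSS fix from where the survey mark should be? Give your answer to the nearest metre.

25 m

Observed coordinate differences: Δφ = +0.00288°, Δλ = +0.00425°.
Converting to metres (1° lat = 111312 m, cos φ = 0.652641): observed ΔN = 320.6 m, observed ΔE = 308.7 m.
Subtracting the expected shift leaves a residual of 320.6 − (314.1) = 6.5 m north and 308.7 − (333.2) = -24.5 m east.
Residual distance = √(6.5² + (-24.5)²) = 25.3 m.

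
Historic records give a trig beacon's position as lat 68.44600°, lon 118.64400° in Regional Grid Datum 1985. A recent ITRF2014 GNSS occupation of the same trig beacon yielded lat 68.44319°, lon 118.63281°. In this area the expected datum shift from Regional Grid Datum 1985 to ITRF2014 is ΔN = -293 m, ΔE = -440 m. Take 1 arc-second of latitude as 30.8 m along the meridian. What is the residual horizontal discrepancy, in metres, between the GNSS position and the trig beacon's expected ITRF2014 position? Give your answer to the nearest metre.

24 m

Observed coordinate differences: Δφ = -0.00281°, Δλ = -0.01119°.
Converting to metres (1° lat = 110880 m, cos φ = 0.367378): observed ΔN = -311.6 m, observed ΔE = -455.8 m.
Subtracting the expected shift leaves a residual of -311.6 − (-293) = -18.6 m north and -455.8 − (-440) = -15.8 m east.
Residual distance = √((-18.6)² + (-15.8)²) = 24.4 m.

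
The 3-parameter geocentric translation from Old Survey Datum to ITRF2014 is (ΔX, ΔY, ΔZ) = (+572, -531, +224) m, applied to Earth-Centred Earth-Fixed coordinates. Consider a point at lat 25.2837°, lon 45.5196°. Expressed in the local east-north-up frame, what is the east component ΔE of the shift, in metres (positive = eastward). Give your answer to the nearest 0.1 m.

ΔE = -780.2 m

At φ = 25.2837°, λ = 45.5196°: sin φ = 0.427101, cos φ = 0.904204, sin λ = 0.713490, cos λ = 0.700665.
ΔE = −sin λ·ΔX + cos λ·ΔY = −(0.713490)·(572) + (0.700665)·(-531) = -780.17 m.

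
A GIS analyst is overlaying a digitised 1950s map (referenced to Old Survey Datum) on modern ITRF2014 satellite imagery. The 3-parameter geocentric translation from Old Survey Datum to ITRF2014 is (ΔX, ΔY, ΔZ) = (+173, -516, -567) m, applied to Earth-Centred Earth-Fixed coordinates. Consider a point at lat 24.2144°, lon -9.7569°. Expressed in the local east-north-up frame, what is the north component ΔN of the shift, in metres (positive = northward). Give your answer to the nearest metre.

The local north axis is (−sin φ cos λ, −sin φ sin λ, cos φ), giving ΔN = -69.930 − 35.866 − 517.114 = -622.91 m.

ΔN = -623 m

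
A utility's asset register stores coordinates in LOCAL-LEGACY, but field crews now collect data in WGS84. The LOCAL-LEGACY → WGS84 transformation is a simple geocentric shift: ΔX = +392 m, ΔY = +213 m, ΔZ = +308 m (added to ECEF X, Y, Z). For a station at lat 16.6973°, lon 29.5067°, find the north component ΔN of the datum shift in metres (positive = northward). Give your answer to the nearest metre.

At φ = 16.6973°, λ = 29.5067°: sin φ = 0.287315, cos φ = 0.957836, sin λ = 0.492525, cos λ = 0.870298.
ΔN = −sin φ cos λ·ΔX − sin φ sin λ·ΔY + cos φ·ΔZ = −(0.287315)(0.870298)(392) − (0.287315)(0.492525)(213) + (0.957836)(308) = 166.85 m.

ΔN = 167 m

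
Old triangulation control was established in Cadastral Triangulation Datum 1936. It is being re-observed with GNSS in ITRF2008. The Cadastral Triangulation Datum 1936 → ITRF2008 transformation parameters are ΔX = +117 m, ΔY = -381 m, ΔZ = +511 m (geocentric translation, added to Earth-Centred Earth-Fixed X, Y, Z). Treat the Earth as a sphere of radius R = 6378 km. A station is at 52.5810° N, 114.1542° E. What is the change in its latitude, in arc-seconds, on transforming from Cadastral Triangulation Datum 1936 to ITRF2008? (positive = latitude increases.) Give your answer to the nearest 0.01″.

sin φ = 0.794213, cos φ = 0.607639, sin λ = 0.912448, cos λ = -0.409194.
North component: ΔN = −sin φ cos λ·ΔX − sin φ sin λ·ΔY + cos φ·ΔZ = −(0.794213)(-0.409194)(117) − (0.794213)(0.912448)(-381) + (0.607639)(511) = 624.63 m.
1° of latitude spans πR/180 = 111317 m, so Δφ = 624.63 / 111317 × 3600 = 20.201″.

Δφ = 20.20″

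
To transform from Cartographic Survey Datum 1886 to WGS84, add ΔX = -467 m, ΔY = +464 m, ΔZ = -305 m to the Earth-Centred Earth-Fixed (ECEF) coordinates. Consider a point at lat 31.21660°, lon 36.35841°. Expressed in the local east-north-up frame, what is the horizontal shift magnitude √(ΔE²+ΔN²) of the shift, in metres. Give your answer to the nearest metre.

683 m

At φ = 31.21660°, λ = 36.35841°: sin φ = 0.518275, cos φ = 0.855214, sin λ = 0.592834, cos λ = 0.805324.
ΔE = −sin λ·ΔX + cos λ·ΔY = −(0.592834)·(-467) + (0.805324)·(464) = 650.52 m.
ΔN = −sin φ cos λ·ΔX − sin φ sin λ·ΔY + cos φ·ΔZ = −(0.518275)(0.805324)(-467) − (0.518275)(0.592834)(464) + (0.855214)(-305) = -208.49 m.
Horizontal magnitude = √(ΔE² + ΔN²) = √(650.52² + (-208.49)²) = 683.12 m.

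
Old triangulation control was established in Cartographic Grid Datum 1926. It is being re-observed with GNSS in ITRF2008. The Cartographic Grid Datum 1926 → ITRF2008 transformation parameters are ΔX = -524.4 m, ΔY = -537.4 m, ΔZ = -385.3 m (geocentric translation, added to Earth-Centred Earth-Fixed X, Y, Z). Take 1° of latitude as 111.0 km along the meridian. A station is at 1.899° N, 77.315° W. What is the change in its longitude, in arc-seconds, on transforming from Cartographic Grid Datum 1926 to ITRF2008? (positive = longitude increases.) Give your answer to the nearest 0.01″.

sin φ = 0.033138, cos φ = 0.999451, sin λ = -0.975592, cos λ = 0.219591.
East component: ΔE = −sin λ·ΔX + cos λ·ΔY = −(-0.975592)(-524.4) + (0.219591)(-537.4) = -629.61 m.
1° of latitude spans 111000 m; at latitude φ, 1° of longitude spans that × cos φ = 110939.0 m, so Δλ = -629.61 / 110939.0 × 3600 = -20.431″.

Δλ = -20.43″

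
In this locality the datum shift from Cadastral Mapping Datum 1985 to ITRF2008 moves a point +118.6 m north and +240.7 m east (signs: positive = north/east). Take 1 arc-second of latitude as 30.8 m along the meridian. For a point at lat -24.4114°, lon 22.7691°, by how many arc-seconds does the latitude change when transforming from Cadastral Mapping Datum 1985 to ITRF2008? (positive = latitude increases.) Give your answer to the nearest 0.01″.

1″ of latitude = 30.80 m, so Δφ = 118.6 / 30.80 = 3.851″.

Δφ = 3.85″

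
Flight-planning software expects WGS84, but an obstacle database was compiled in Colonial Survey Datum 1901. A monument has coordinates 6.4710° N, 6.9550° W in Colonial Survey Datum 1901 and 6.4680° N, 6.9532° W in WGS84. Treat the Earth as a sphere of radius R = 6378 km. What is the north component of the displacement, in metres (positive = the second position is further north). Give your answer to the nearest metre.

Δφ = 6.4680° − 6.4710° = -0.0030°; Δλ = -6.9532° − -6.9550° = +0.0018°.
1° along a meridian = πR/180 = 111317 m.
ΔN = Δφ × 111317 = -334.0 m; ΔE = Δλ × 111317 × cos(6.4710°) = +0.0018 × 111317 × 0.993629 = 199.1 m.

ΔN = -334 m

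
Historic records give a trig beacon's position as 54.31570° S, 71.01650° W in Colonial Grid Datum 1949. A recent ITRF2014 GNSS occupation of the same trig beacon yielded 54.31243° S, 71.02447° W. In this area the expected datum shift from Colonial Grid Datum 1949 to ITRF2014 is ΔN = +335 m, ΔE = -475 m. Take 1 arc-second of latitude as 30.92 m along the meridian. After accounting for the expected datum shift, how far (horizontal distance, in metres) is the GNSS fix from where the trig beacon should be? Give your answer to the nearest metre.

Observed coordinate differences: Δφ = +0.00327°, Δλ = -0.00797°.
Converting to metres (1° lat = 111312 m, cos φ = 0.583319): observed ΔN = 364.0 m, observed ΔE = -517.5 m.
Subtracting the expected shift leaves a residual of 364.0 − (335) = 29.0 m north and -517.5 − (-475) = -42.5 m east.
Residual distance = √(29.0² + (-42.5)²) = 51.4 m.

51 m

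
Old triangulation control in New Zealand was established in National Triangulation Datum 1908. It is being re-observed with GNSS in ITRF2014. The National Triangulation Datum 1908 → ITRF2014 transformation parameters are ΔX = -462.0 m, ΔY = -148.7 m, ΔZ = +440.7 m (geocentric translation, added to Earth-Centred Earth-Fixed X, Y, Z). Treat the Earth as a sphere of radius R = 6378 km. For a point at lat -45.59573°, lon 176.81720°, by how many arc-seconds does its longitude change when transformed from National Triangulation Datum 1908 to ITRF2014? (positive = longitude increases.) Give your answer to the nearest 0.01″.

Δλ = 8.05″

sin φ = -0.714421, cos φ = 0.699717, sin λ = 0.055522, cos λ = -0.998457.
East component: ΔE = −sin λ·ΔX + cos λ·ΔY = −(0.055522)(-462.0) + (-0.998457)(-148.7) = 174.12 m.
1° of latitude spans πR/180 = 111317 m; at latitude φ, 1° of longitude spans that × cos φ = 77890.4 m, so Δλ = 174.12 / 77890.4 × 3600 = 8.048″.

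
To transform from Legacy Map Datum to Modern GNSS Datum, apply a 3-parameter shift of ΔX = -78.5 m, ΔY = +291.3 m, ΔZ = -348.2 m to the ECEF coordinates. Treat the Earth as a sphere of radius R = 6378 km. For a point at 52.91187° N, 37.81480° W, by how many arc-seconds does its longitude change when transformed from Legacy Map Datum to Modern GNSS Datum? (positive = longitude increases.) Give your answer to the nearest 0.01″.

sin φ = 0.797709, cos φ = 0.603043, sin λ = -0.613111, cos λ = 0.789997.
East component: ΔE = −sin λ·ΔX + cos λ·ΔY = −(-0.613111)(-78.5) + (0.789997)(291.3) = 182.00 m.
1° of latitude spans πR/180 = 111317 m; at latitude φ, 1° of longitude spans that × cos φ = 67129.0 m, so Δλ = 182.00 / 67129.0 × 3600 = 9.760″.

Δλ = 9.76″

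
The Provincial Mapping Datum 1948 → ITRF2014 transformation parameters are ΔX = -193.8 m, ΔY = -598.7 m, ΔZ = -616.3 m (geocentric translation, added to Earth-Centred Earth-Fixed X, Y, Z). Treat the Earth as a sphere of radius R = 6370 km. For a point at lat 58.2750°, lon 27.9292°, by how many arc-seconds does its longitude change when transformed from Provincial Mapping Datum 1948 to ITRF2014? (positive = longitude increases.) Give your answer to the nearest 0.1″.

Δλ = -27.0″

sin φ = 0.850582, cos φ = 0.525843, sin λ = 0.468380, cos λ = 0.883527.
East component: ΔE = −sin λ·ΔX + cos λ·ΔY = −(0.468380)(-193.8) + (0.883527)(-598.7) = -438.20 m.
1° of latitude spans πR/180 = 111177 m; at latitude φ, 1° of longitude spans that × cos φ = 58461.9 m, so Δλ = -438.20 / 58461.9 × 3600 = -26.983″.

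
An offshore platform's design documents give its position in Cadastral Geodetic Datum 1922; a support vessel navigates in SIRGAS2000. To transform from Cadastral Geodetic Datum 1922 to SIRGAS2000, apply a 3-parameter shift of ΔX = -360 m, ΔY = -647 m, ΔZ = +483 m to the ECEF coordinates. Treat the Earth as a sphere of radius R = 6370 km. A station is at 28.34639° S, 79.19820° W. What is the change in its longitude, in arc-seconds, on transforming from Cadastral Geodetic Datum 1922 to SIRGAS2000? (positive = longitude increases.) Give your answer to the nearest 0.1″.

sin φ = -0.474801, cos φ = 0.880093, sin λ = -0.982281, cos λ = 0.187412.
East component: ΔE = −sin λ·ΔX + cos λ·ΔY = −(-0.982281)(-360) + (0.187412)(-647) = -474.88 m.
1° of latitude spans πR/180 = 111177 m; at latitude φ, 1° of longitude spans that × cos φ = 97846.5 m, so Δλ = -474.88 / 97846.5 × 3600 = -17.472″.

Δλ = -17.5″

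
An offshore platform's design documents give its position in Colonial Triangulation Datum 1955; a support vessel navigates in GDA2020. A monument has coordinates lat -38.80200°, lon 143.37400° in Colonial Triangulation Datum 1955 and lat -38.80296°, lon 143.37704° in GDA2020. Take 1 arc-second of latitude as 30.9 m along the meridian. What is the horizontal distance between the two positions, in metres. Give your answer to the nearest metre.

Δφ = -38.80296° − -38.80200° = -0.00096°; Δλ = 143.37704° − 143.37400° = +0.00304°.
1° of latitude = 3600 × 30.90 = 111240 m.
ΔN = Δφ × 111240 = -106.8 m; ΔE = Δλ × 111240 × cos(-38.80200°) = +0.00304 × 111240 × 0.779316 = 263.5 m.
Distance = √(ΔE² + ΔN²) = √(263.5² + (-106.8)²) = 284.4 m.

284 m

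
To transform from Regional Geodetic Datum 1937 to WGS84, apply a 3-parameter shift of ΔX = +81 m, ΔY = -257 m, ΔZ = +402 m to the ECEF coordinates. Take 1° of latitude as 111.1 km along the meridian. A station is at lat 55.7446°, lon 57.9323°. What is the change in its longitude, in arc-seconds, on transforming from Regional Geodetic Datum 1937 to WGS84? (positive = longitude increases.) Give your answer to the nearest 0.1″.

Δλ = -11.8″

sin φ = 0.826537, cos φ = 0.562883, sin λ = 0.847421, cos λ = 0.530921.
East component: ΔE = −sin λ·ΔX + cos λ·ΔY = −(0.847421)(81) + (0.530921)(-257) = -205.09 m.
1° of latitude spans 111100 m; at latitude φ, 1° of longitude spans that × cos φ = 62536.3 m, so Δλ = -205.09 / 62536.3 × 3600 = -11.806″.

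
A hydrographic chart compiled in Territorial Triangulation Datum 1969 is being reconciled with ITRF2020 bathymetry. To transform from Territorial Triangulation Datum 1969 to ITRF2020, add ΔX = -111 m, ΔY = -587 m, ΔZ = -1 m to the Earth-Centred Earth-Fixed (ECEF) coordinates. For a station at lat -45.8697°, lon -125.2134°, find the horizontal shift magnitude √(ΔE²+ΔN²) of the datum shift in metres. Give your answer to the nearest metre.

462 m

The local east axis at (φ, λ) is (−sin λ, cos λ, 0), so ΔE = −sin(-125.2134°)·(-111) + cos(-125.2134°)·(-587) = 247.79 m.
The local north axis is (−sin φ cos λ, −sin φ sin λ, cos φ), giving ΔN = 45.940 + 344.226 − 0.696 = 389.47 m.
Horizontal magnitude = √(ΔE² + ΔN²) = √(247.79² + 389.47²) = 461.61 m.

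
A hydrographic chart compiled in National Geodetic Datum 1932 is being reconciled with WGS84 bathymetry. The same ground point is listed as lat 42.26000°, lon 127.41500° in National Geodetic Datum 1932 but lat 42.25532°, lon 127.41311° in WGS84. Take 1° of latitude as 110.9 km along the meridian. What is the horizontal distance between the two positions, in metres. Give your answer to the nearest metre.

Δφ = 42.25532° − 42.26000° = -0.00468°; Δλ = 127.41311° − 127.41500° = -0.00189°.
ΔN = Δφ × 110900 = -519.0 m; ΔE = Δλ × 110900 × cos(42.26000°) = -0.00189 × 110900 × 0.740101 = -155.1 m.
Distance = √(ΔE² + ΔN²) = √((-155.1)² + (-519.0)²) = 541.7 m.

542 m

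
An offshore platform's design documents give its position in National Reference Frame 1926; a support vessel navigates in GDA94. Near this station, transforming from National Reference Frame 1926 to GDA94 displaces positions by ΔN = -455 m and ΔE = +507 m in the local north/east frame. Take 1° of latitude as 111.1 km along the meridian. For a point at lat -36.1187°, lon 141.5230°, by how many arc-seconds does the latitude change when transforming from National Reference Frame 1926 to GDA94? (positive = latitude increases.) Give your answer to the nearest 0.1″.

Δφ = -14.7″

1° of latitude = 111.1 km, so Δφ = -455.0 / 111100 = -0.0040954° = -14.743″.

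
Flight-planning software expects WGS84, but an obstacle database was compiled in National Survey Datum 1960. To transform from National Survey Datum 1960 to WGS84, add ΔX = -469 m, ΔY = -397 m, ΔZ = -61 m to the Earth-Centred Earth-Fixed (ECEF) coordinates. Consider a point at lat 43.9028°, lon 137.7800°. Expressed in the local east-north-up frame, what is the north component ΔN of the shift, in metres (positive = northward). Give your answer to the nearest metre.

ΔN = -100 m

The local north axis is (−sin φ cos λ, −sin φ sin λ, cos φ), giving ΔN = -240.850 + 184.992 − 43.952 = -99.81 m.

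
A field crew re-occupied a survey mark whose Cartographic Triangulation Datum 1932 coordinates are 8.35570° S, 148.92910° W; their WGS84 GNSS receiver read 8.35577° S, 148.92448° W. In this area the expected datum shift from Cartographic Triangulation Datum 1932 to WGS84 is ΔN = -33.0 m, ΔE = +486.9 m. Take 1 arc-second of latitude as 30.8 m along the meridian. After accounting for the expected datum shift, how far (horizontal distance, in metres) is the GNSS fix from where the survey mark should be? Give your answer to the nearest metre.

32 m

Observed coordinate differences: Δφ = -0.00007°, Δλ = +0.00462°.
Converting to metres (1° lat = 110880 m, cos φ = 0.989385): observed ΔN = -7.8 m, observed ΔE = 506.8 m.
Subtracting the expected shift leaves a residual of -7.8 − (-33.0) = 25.2 m north and 506.8 − (486.9) = 19.9 m east.
Residual distance = √(25.2² + 19.9²) = 32.2 m.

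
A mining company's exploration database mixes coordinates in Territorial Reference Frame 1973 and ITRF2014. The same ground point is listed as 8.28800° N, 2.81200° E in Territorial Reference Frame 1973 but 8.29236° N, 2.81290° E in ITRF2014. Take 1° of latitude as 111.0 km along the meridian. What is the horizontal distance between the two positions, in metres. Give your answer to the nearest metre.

Δφ = 8.29236° − 8.28800° = +0.00436°; Δλ = 2.81290° − 2.81200° = +0.00090°.
ΔN = Δφ × 111000 = 484.0 m; ΔE = Δλ × 111000 × cos(8.28800°) = +0.00090 × 111000 × 0.989556 = 98.9 m.
Distance = √(ΔE² + ΔN²) = √(98.9² + 484.0²) = 494.0 m.

494 m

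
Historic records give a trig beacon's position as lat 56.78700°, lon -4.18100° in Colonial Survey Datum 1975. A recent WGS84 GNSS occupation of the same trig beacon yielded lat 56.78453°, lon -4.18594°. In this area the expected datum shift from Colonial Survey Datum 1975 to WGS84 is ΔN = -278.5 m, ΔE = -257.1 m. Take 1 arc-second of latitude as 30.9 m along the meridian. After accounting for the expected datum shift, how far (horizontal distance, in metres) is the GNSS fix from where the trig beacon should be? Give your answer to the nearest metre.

44 m

Observed coordinate differences: Δφ = -0.00247°, Δλ = -0.00494°.
Converting to metres (1° lat = 111240 m, cos φ = 0.547753): observed ΔN = -274.8 m, observed ΔE = -301.0 m.
Subtracting the expected shift leaves a residual of -274.8 − (-278.5) = 3.7 m north and -301.0 − (-257.1) = -43.9 m east.
Residual distance = √(3.7² + (-43.9)²) = 44.1 m.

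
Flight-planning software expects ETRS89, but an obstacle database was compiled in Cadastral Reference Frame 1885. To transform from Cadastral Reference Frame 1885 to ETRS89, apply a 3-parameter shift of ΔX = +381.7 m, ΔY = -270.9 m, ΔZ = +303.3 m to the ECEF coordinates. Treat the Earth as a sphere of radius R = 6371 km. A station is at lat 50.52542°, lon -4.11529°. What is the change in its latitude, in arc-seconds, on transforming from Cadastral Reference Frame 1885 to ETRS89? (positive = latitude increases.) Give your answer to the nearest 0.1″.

Δφ = -3.8″

sin φ = 0.771907, cos φ = 0.635736, sin λ = -0.071764, cos λ = 0.997422.
North component: ΔN = −sin φ cos λ·ΔX − sin φ sin λ·ΔY + cos φ·ΔZ = −(0.771907)(0.997422)(381.7) − (0.771907)(-0.071764)(-270.9) + (0.635736)(303.3) = -116.06 m.
1° of latitude spans πR/180 = 111195 m, so Δφ = -116.06 / 111195 × 3600 = -3.758″.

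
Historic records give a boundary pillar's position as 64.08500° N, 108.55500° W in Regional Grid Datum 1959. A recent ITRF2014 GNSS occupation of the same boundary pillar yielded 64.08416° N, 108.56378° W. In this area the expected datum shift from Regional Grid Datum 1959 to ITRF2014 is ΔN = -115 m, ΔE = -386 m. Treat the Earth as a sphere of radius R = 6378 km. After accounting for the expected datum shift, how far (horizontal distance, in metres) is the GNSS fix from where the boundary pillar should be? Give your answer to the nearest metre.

Observed coordinate differences: Δφ = -0.00084°, Δλ = -0.00878°.
Converting to metres (1° lat = 111317 m, cos φ = 0.437037): observed ΔN = -93.5 m, observed ΔE = -427.1 m.
Subtracting the expected shift leaves a residual of -93.5 − (-115) = 21.5 m north and -427.1 − (-386) = -41.1 m east.
Residual distance = √(21.5² + (-41.1)²) = 46.4 m.

46 m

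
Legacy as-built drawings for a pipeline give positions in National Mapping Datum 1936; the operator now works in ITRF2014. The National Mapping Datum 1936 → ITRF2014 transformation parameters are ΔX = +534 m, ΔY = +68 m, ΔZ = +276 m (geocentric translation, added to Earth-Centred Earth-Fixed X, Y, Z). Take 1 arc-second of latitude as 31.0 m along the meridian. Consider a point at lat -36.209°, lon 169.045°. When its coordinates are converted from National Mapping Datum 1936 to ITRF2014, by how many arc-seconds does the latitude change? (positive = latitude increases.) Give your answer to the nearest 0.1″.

sin φ = -0.590732, cos φ = 0.806868, sin λ = 0.190038, cos λ = -0.981777.
North component: ΔN = −sin φ cos λ·ΔX − sin φ sin λ·ΔY + cos φ·ΔZ = −(-0.590732)(-0.981777)(534) − (-0.590732)(0.190038)(68) + (0.806868)(276) = -79.37 m.
1° of latitude spans 3600 × 31.00 = 111600 m, so Δφ = -79.37 / 111600 × 3600 = -2.560″.

Δφ = -2.6″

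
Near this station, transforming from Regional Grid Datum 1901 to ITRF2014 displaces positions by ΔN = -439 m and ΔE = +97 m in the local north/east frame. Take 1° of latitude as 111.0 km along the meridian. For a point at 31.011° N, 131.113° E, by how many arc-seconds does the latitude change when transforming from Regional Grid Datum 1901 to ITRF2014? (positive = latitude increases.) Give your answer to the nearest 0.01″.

Δφ = -14.24″

1° of latitude = 111.0 km, so Δφ = -439.0 / 111000 = -0.0039550° = -14.238″.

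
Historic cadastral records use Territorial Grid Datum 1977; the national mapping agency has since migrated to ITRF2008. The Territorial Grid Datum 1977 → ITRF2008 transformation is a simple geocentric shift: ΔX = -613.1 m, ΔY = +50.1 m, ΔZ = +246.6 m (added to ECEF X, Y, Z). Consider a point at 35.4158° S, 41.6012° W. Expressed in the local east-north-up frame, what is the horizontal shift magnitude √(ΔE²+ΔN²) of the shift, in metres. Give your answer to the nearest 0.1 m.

The local east axis at (φ, λ) is (−sin λ, cos λ, 0), so ΔE = −sin(-41.6012°)·(-613.1) + cos(-41.6012°)·50.1 = -369.60 m.
The local north axis is (−sin φ cos λ, −sin φ sin λ, cos φ), giving ΔN = -265.684 − 19.276 + 200.971 = -83.99 m.
Horizontal magnitude = √(ΔE² + ΔN²) = √((-369.60)² + (-83.99)²) = 379.02 m.

379.0 m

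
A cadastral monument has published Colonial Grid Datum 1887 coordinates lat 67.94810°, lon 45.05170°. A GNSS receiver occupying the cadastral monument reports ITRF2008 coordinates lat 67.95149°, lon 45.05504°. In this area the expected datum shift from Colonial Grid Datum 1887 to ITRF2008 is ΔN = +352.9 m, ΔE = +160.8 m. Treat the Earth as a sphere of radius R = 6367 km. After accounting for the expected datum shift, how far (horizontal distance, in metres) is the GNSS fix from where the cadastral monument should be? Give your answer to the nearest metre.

32 m

Observed coordinate differences: Δφ = +0.00339°, Δλ = +0.00334°.
Converting to metres (1° lat = 111125 m, cos φ = 0.375446): observed ΔN = 376.7 m, observed ΔE = 139.3 m.
Subtracting the expected shift leaves a residual of 376.7 − (352.9) = 23.8 m north and 139.3 − (160.8) = -21.5 m east.
Residual distance = √(23.8² + (-21.5)²) = 32.1 m.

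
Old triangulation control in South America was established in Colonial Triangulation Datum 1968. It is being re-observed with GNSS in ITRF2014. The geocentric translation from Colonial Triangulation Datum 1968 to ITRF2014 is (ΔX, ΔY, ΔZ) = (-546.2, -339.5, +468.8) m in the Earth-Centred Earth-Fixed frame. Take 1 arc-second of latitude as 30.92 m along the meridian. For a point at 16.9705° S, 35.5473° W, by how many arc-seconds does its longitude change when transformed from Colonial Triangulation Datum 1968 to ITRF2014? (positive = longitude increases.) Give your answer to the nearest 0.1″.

sin φ = -0.291879, cos φ = 0.956455, sin λ = -0.581375, cos λ = 0.813636.
East component: ΔE = −sin λ·ΔX + cos λ·ΔY = −(-0.581375)(-546.2) + (0.813636)(-339.5) = -593.78 m.
1° of latitude spans 3600 × 30.92 = 111312 m; at latitude φ, 1° of longitude spans that × cos φ = 106464.9 m, so Δλ = -593.78 / 106464.9 × 3600 = -20.078″.

Δλ = -20.1″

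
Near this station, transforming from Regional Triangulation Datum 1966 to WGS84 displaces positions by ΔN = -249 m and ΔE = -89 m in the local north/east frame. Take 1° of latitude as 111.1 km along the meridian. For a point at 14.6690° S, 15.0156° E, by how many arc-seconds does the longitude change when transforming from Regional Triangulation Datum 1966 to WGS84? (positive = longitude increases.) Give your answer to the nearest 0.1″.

Δλ = -3.0″

At latitude -14.6690°, cos φ = 0.967405.
1° of longitude at this latitude = 111.1 × cos φ = 107.48 km, so Δλ = -89.0 / 107478.7 = -0.0008281° = -2.981″.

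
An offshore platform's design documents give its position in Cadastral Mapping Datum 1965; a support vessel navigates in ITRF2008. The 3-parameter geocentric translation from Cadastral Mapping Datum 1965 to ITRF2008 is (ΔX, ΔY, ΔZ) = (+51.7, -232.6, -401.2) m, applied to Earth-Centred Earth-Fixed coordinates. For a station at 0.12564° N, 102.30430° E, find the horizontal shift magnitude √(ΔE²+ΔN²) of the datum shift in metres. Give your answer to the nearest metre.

401 m

The local east axis at (φ, λ) is (−sin λ, cos λ, 0), so ΔE = −sin(102.30430°)·51.7 + cos(102.30430°)·(-232.6) = -0.94 m.
The local north axis is (−sin φ cos λ, −sin φ sin λ, cos φ), giving ΔN = 0.024 + 0.498 − 401.199 = -400.68 m.
Horizontal magnitude = √(ΔE² + ΔN²) = √((-0.94)² + (-400.68)²) = 400.68 m.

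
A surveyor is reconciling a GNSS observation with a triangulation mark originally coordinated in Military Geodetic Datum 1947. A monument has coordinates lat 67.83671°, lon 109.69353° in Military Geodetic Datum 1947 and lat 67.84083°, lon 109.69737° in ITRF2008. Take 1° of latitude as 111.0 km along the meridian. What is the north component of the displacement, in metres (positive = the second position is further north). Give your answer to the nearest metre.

Δφ = 67.84083° − 67.83671° = +0.00412°; Δλ = 109.69737° − 109.69353° = +0.00384°.
ΔN = Δφ × 111000 = 457.3 m; ΔE = Δλ × 111000 × cos(67.83671°) = +0.00384 × 111000 × 0.377247 = 160.8 m.

ΔN = 457 m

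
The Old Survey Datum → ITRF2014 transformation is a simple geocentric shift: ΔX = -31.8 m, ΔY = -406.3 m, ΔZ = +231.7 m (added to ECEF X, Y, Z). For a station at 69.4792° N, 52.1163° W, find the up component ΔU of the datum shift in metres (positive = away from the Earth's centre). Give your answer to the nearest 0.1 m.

At φ = 69.4792°, λ = -52.1163°: sin φ = 0.936545, cos φ = 0.350547, sin λ = -0.789259, cos λ = 0.614061.
ΔU = cos φ cos λ·ΔX + cos φ sin λ·ΔY + sin φ·ΔZ = (0.350547)(0.614061)(-31.8) + (0.350547)(-0.789259)(-406.3) + (0.936545)(231.7) = 322.56 m.

ΔU = 322.6 m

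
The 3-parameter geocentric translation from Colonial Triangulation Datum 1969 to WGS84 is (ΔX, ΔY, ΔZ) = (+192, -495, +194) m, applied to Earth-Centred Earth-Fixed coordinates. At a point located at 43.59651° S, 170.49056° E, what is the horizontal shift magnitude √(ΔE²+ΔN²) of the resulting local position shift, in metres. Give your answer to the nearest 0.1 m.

458.8 m

At φ = -43.59651°, λ = 170.49056°: sin φ = -0.689575, cos φ = 0.724214, sin λ = 0.165210, cos λ = -0.986258.
ΔE = −sin λ·ΔX + cos λ·ΔY = −(0.165210)·(192) + (-0.986258)·(-495) = 456.48 m.
ΔN = −sin φ cos λ·ΔX − sin φ sin λ·ΔY + cos φ·ΔZ = −(-0.689575)(-0.986258)(192) − (-0.689575)(0.165210)(-495) + (0.724214)(194) = -46.47 m.
Horizontal magnitude = √(ΔE² + ΔN²) = √(456.48² + (-46.47)²) = 458.84 m.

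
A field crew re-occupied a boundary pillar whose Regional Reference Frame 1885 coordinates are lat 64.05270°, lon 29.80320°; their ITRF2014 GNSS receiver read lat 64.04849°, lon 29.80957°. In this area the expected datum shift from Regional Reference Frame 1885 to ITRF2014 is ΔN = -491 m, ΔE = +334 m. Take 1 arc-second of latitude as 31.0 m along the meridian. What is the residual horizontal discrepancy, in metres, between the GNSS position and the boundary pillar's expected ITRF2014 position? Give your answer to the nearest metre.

Observed coordinate differences: Δφ = -0.00421°, Δλ = +0.00637°.
Converting to metres (1° lat = 111600 m, cos φ = 0.437544): observed ΔN = -469.8 m, observed ΔE = 311.0 m.
Subtracting the expected shift leaves a residual of -469.8 − (-491) = 21.2 m north and 311.0 − (334) = -23.0 m east.
Residual distance = √(21.2² + (-23.0)²) = 31.2 m.

31 m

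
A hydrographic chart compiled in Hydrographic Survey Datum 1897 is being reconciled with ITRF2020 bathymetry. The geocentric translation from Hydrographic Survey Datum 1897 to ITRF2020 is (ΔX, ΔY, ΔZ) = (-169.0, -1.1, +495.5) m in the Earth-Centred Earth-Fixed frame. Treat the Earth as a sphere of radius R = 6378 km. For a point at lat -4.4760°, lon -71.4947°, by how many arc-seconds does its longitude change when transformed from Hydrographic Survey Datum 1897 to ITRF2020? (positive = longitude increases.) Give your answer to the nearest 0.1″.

Δλ = -5.2″

sin φ = -0.078042, cos φ = 0.996950, sin λ = -0.948294, cos λ = 0.317392.
East component: ΔE = −sin λ·ΔX + cos λ·ΔY = −(-0.948294)(-169.0) + (0.317392)(-1.1) = -160.61 m.
1° of latitude spans πR/180 = 111317 m; at latitude φ, 1° of longitude spans that × cos φ = 110977.6 m, so Δλ = -160.61 / 110977.6 × 3600 = -5.210″.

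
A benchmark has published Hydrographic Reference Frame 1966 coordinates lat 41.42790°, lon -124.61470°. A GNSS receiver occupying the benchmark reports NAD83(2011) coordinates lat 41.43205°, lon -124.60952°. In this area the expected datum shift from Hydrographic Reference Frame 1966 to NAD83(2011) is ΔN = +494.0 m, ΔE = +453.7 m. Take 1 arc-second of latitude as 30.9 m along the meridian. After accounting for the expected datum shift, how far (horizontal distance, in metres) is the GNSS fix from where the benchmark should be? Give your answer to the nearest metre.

Observed coordinate differences: Δφ = +0.00415°, Δλ = +0.00518°.
Converting to metres (1° lat = 111240 m, cos φ = 0.749789): observed ΔN = 461.6 m, observed ΔE = 432.0 m.
Subtracting the expected shift leaves a residual of 461.6 − (494.0) = -32.4 m north and 432.0 − (453.7) = -21.7 m east.
Residual distance = √((-32.4)² + (-21.7)²) = 38.9 m.

39 m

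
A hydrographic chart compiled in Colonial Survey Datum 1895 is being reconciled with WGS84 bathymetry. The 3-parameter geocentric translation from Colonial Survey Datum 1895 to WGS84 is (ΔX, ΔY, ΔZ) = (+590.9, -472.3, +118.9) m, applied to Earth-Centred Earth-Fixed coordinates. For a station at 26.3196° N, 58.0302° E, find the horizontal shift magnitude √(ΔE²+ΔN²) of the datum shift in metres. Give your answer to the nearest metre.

765 m

At φ = 26.3196°, λ = 58.0302°: sin φ = 0.443378, cos φ = 0.896335, sin λ = 0.848327, cos λ = 0.529472.
ΔE = −sin λ·ΔX + cos λ·ΔY = −(0.848327)·(590.9) + (0.529472)·(-472.3) = -751.35 m.
ΔN = −sin φ cos λ·ΔX − sin φ sin λ·ΔY + cos φ·ΔZ = −(0.443378)(0.529472)(590.9) − (0.443378)(0.848327)(-472.3) + (0.896335)(118.9) = 145.50 m.
Horizontal magnitude = √(ΔE² + ΔN²) = √((-751.35)² + 145.50²) = 765.31 m.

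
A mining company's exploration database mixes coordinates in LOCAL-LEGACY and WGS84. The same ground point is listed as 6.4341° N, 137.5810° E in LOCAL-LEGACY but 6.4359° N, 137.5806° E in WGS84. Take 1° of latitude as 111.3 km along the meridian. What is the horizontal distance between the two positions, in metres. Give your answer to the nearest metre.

Δφ = 6.4359° − 6.4341° = +0.0018°; Δλ = 137.5806° − 137.5810° = -0.0004°.
ΔN = Δφ × 111300 = 200.3 m; ΔE = Δλ × 111300 × cos(6.4341°) = -0.0004 × 111300 × 0.993701 = -44.2 m.
Distance = √(ΔE² + ΔN²) = √((-44.2)² + 200.3²) = 205.2 m.

205 m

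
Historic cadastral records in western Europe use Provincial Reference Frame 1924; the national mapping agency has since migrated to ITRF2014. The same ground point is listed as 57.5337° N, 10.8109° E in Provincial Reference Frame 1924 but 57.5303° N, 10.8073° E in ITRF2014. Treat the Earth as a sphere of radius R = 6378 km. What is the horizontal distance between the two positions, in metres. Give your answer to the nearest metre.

435 m

Δφ = 57.5303° − 57.5337° = -0.0034°; Δλ = 10.8073° − 10.8109° = -0.0036°.
1° along a meridian = πR/180 = 111317 m.
ΔN = Δφ × 111317 = -378.5 m; ΔE = Δλ × 111317 × cos(57.5337°) = -0.0036 × 111317 × 0.536803 = -215.1 m.
Distance = √(ΔE² + ΔN²) = √((-215.1)² + (-378.5)²) = 435.3 m.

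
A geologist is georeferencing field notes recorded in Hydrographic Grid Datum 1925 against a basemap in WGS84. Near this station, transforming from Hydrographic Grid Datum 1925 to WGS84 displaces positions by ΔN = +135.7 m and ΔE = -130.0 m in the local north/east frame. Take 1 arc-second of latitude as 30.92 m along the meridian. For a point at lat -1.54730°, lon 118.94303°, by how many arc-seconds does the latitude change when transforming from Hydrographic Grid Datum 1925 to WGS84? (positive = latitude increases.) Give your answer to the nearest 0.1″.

1″ of latitude = 30.92 m, so Δφ = 135.7 / 30.92 = 4.389″.

Δφ = 4.4″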